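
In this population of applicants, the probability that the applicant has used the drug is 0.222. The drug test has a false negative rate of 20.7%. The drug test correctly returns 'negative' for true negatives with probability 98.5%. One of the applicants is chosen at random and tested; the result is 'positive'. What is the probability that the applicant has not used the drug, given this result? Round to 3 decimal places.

Write H for 'the applicant has used the drug'. Prior odds H:¬H = 0.222/0.778 = 0.28535. For the 'positive' outcome, the likelihood ratio is 0.793/0.015 = 52.867.
Posterior odds = 0.28535 × 52.867 = 15.085, so P(H|E) = 15.085/(1+15.085) = 0.938. Then P(¬H|E) = 1 − 0.938 = 0.062.

P(¬H | E) ≈ 0.062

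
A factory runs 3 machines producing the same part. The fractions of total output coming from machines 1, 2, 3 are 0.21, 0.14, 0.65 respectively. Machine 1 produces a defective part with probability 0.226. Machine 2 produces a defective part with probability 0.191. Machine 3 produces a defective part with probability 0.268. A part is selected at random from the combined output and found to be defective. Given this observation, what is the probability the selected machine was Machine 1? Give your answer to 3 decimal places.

P(defective|M1) = 0.226; P(defective|M2) = 0.191; P(defective|M3) = 0.268.
Prior × likelihood for each source: 0.21·0.226=0.04746, 0.14·0.191=0.02674, 0.65·0.268=0.1742. Summing gives P(defective) = 0.24840.
P(Machine 1 | defective) = 0.04746 / 0.24840 = 0.191.

Posterior probability ≈ 0.191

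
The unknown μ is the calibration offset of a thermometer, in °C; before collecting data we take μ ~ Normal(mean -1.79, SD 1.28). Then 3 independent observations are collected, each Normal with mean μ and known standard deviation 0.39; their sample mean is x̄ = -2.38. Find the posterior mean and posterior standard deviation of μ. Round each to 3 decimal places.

Posterior mean ≈ -2.362; posterior SD ≈ 0.222

With known σ, the Normal prior is conjugate. Weight on the data is w = (n/σ²)/(n/σ² + 1/τ₀²) = 19.7239/(19.7239+0.610352) = 0.96998.
Posterior mean = w·x̄ + (1−w)·μ₀ = 0.96998·-2.38 + 0.030016·-1.79 = -2.362. Posterior variance = 1/(19.7239+0.610352) = 0.0491782, so SD = 0.222.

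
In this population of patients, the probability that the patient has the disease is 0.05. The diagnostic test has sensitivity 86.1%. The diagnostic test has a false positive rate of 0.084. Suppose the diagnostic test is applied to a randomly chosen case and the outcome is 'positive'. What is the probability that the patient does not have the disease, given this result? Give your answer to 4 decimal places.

Write H for 'the patient has the disease'. Prior odds H:¬H = 0.05/0.95 = 0.052632. For the 'positive' outcome, the likelihood ratio is 0.861/0.084 = 10.250.
Posterior odds = 0.052632 × 10.250 = 0.53947, so P(H|E) = 0.53947/(1+0.53947) = 0.3504. Then P(¬H|E) = 1 − 0.3504 = 0.6496.

P(¬H | E) ≈ 0.6496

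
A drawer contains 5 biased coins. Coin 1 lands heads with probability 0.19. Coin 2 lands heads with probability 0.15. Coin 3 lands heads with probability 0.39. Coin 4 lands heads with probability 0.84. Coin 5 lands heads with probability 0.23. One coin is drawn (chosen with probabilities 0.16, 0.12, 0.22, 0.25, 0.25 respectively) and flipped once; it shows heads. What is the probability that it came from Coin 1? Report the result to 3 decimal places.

P(heads|C1) = 0.19; P(heads|C2) = 0.15; P(heads|C3) = 0.39; P(heads|C4) = 0.84; P(heads|C5) = 0.23.
Prior × likelihood for each source: 0.16·0.19=0.03040, 0.12·0.15=0.01800, 0.22·0.39=0.08580, 0.25·0.84=0.2100, 0.25·0.23=0.05750. Summing gives P(heads) = 0.40170.
P(Coin 1 | heads) = 0.03040 / 0.40170 = 0.076.

Posterior probability ≈ 0.076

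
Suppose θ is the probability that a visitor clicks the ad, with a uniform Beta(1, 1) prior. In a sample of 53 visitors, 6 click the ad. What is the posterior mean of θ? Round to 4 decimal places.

Posterior mean ≈ 0.1273

The binomial likelihood is conjugate to the Beta prior: with 6 successes and 47 failures, the posterior is Beta(1+6, 1+47) = Beta(7, 48).
Posterior mean = α/(α+β) = 7/55 = 0.1273.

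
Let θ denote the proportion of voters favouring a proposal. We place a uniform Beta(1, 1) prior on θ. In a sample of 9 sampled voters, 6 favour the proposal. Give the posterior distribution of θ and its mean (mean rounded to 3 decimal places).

Posterior: Beta(7, 4); mean ≈ 0.636

Observing 6 successes and 3 failures updates Beta(1, 1) by adding the success and failure counts to the two shape parameters: α = 1+6 = 7, β = 1+3 = 4.
Posterior mean = α/(α+β) = 7/11 = 0.636.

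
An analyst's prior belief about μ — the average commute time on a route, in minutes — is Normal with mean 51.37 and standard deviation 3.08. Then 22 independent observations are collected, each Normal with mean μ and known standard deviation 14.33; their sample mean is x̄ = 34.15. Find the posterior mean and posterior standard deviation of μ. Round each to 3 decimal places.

With known σ, the Normal prior is conjugate. Weight on the data is w = (n/σ²)/(n/σ² + 1/τ₀²) = 0.107135/(0.107135+0.105414) = 0.50405.
Posterior mean = w·x̄ + (1−w)·μ₀ = 0.50405·34.15 + 0.49595·51.37 = 42.690. Posterior variance = 1/(0.107135+0.105414) = 4.70480, so SD = 2.169.

Posterior mean ≈ 42.690; posterior SD ≈ 2.169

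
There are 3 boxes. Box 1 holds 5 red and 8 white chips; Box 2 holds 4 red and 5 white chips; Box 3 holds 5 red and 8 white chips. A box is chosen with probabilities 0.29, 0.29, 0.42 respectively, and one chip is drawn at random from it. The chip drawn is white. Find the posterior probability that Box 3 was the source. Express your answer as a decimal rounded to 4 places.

Posterior probability ≈ 0.4322

Tabulate prior·likelihood by source: [1] prior 0.29, lik 0.6154, product 0.1785; [2] prior 0.29, lik 0.5556, product 0.1611; [3] prior 0.42, lik 0.6154, product 0.2585.
Normalizing constant = 0.59803; the posterior for Box 3 is its product over the sum, 0.2585/0.59803 = 0.4322.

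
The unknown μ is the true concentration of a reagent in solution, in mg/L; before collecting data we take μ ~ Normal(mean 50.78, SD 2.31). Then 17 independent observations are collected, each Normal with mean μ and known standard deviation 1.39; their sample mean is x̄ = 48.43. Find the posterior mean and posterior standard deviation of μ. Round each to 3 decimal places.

Posterior mean ≈ 48.479; posterior SD ≈ 0.334

Prior precision 1/τ₀² = 1/2.31² = 0.187403; data precision n/σ² = 17/1.39² = 8.79872.
Posterior precision = 0.187403 + 8.79872 = 8.98612, giving posterior SD = 1/√8.98612 = 0.334.
Posterior mean = (0.187403·50.78 + 8.79872·48.43) / 8.98612 = 48.479.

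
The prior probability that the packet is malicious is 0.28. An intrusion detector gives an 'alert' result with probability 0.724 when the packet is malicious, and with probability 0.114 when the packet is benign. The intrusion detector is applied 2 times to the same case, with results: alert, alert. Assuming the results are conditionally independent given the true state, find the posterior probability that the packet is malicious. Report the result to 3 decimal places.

Posterior P(H) ≈ 0.940

Let H be the event that the packet is malicious; start with P(H) = 0.28. P('alert'|H) = 0.724, P('alert'|¬H) = 0.114.
Update on result 1 ('alert'): P(H) ← 0.724·0.2800 / (0.724·0.2800 + 0.114·0.7200) = 0.20272/0.28480 = 0.7118.
Update on result 2 ('alert'): P(H) ← 0.724·0.7118 / (0.724·0.7118 + 0.114·0.2882) = 0.51534/0.54820 = 0.9401.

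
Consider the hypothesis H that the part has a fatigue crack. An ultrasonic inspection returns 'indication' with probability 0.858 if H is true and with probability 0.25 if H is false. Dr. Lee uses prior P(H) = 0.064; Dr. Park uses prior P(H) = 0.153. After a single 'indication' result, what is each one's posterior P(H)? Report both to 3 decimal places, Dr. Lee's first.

Dr. Lee: 0.190; Dr. Park: 0.383

P('+'|H) = 0.858, P('+'|¬H) = 0.25.
Dr. Lee: numerator 0.858·0.064 = 0.054912; evidence = 0.054912+0.25·0.936 = 0.28891; posterior = 0.190.
Dr. Park: numerator 0.858·0.153 = 0.13127; evidence = 0.13127+0.25·0.847 = 0.34302; posterior = 0.383.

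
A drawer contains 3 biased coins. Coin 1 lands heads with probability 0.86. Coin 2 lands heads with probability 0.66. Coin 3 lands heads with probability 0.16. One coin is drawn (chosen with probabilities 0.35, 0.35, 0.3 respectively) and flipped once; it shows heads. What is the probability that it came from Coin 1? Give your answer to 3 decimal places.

Posterior probability ≈ 0.519

Tabulate prior·likelihood by source: [1] prior 0.35, lik 0.86, product 0.3010; [2] prior 0.35, lik 0.66, product 0.2310; [3] prior 0.3, lik 0.16, product 0.04800.
Normalizing constant = 0.58000; the posterior for Coin 1 is its product over the sum, 0.3010/0.58000 = 0.519.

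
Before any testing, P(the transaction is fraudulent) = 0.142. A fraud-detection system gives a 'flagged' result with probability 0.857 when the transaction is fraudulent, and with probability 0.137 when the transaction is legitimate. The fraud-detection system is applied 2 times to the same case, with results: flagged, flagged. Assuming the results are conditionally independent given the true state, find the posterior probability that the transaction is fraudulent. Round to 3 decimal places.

Posterior P(H) ≈ 0.866

With H the event that the transaction is fraudulent, the joint likelihood of the observed sequence is P(data|H) = 0.857·0.857 = 0.73445 and P(data|¬H) = 0.137·0.137 = 0.018769.
Bayes: P(H|data) = 0.142·0.73445 / (0.142·0.73445 + 0.858·0.018769) = 0.10429/0.12040 = 0.8662.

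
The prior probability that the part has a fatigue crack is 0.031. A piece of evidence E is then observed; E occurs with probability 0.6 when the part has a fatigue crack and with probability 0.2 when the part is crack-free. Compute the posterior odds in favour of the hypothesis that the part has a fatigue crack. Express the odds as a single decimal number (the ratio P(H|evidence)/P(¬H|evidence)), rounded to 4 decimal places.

Prior odds = 0.031/(1−0.031) = 0.031992. In log-odds, ln(0.031992) = -3.4423.
Add log likelihood ratio: ln(3.0000) = 1.0986.
Posterior log-odds = -2.3437, so posterior odds = exp(-2.3437) = 0.095975.

Posterior odds ≈ 0.0960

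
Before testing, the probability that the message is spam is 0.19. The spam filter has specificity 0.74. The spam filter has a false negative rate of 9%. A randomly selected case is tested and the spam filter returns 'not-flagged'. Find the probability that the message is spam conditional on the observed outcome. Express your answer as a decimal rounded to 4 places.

Write H for 'the message is spam'. Prior odds H:¬H = 0.19/0.81 = 0.23457. For the 'not-flagged' outcome, the likelihood ratio is 0.09/0.74 = 0.12162.
Posterior odds = 0.23457 × 0.12162 = 0.028529, so P(H|E) = 0.028529/(1+0.028529) = 0.0277.

P(H | E) ≈ 0.0277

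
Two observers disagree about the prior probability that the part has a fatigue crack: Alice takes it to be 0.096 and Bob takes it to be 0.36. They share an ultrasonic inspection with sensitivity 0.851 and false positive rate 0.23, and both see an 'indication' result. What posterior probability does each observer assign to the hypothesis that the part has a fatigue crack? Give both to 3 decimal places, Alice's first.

P('+'|H) = 0.851, P('+'|¬H) = 0.23.
Alice: numerator 0.851·0.096 = 0.081696; evidence = 0.081696+0.23·0.904 = 0.28962; posterior = 0.282.
Bob: numerator 0.851·0.36 = 0.30636; evidence = 0.30636+0.23·0.64 = 0.45356; posterior = 0.675.

Alice: 0.282; Bob: 0.675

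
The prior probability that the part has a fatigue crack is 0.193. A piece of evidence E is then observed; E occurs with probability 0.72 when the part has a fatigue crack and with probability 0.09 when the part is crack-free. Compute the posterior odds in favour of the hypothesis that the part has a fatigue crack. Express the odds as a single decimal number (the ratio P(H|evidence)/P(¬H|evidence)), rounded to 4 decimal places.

Prior odds = 0.193/(1−0.193) = 0.23916.
Likelihood ratio for E = 0.72/0.09 = 8.0000.
Posterior odds = prior odds × LR = 1.9133.

Posterior odds ≈ 1.9133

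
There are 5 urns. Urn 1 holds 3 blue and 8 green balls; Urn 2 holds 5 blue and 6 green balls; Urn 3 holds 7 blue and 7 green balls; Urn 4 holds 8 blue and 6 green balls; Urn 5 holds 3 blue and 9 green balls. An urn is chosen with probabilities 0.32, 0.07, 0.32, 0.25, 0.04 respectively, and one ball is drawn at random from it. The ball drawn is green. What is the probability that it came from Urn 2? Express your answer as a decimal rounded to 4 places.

P(green|Urn 1) = 0.7273; P(green|Urn 2) = 0.5455; P(green|Urn 3) = 0.5; P(green|Urn 4) = 0.4286; P(green|Urn 5) = 0.75.
Prior × likelihood for each source: 0.32·0.7273=0.2327, 0.07·0.5455=0.03818, 0.32·0.5=0.1600, 0.25·0.4286=0.1071, 0.04·0.75=0.03000. Summing gives P(green) = 0.56805.
P(Urn 2 | green) = 0.03818 / 0.56805 = 0.0672.

Posterior probability ≈ 0.0672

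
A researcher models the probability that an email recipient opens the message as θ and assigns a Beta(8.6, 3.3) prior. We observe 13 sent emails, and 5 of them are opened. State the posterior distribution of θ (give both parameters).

Posterior: Beta(13.6, 11.3)

Observing 5 successes and 8 failures updates Beta(8.6, 3.3) by adding the success and failure counts to the two shape parameters: α = 8.6+5 = 13.6, β = 3.3+8 = 11.3.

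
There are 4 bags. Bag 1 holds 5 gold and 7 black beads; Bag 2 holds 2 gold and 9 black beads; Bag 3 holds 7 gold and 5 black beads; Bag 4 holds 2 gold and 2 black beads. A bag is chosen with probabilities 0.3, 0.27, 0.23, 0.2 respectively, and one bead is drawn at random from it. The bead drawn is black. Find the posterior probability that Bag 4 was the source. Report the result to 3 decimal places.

P(black|Bag 1) = 0.5833; P(black|Bag 2) = 0.8182; P(black|Bag 3) = 0.4167; P(black|Bag 4) = 0.5.
Prior × likelihood for each source: 0.3·0.5833=0.1750, 0.27·0.8182=0.2209, 0.23·0.4167=0.09583, 0.2·0.5=0.1000. Summing gives P(black) = 0.59174.
P(Bag 4 | black) = 0.1000 / 0.59174 = 0.169.

Posterior probability ≈ 0.169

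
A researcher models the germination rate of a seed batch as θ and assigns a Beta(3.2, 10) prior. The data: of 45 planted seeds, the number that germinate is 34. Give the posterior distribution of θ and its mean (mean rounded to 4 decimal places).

Posterior: Beta(37.2, 21); mean ≈ 0.6392

Observing 34 successes and 11 failures updates Beta(3.2, 10) by adding the success and failure counts to the two shape parameters: α = 3.2+34 = 37.2, β = 10+11 = 21.
E[θ | data] = 37.2/(37.2+21) = 0.6392.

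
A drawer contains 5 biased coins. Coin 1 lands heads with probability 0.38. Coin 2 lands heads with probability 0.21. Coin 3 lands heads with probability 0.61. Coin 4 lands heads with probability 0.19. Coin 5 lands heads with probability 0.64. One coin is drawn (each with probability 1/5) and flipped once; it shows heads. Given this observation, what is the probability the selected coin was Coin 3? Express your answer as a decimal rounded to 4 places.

Posterior probability ≈ 0.3005

Tabulate prior·likelihood by source: [1] prior 0.2, lik 0.38, product 0.07600; [2] prior 0.2, lik 0.21, product 0.04200; [3] prior 0.2, lik 0.61, product 0.1220; [4] prior 0.2, lik 0.19, product 0.03800; [5] prior 0.2, lik 0.64, product 0.1280.
Normalizing constant = 0.40600; the posterior for Coin 3 is its product over the sum, 0.1220/0.40600 = 0.3005.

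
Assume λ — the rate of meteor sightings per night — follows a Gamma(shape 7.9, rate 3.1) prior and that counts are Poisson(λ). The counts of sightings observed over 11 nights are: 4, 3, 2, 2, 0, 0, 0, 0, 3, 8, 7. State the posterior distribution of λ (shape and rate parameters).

Posterior: Gamma(shape=36.9, rate=14.1)

Total count ∑xᵢ = 29 over n = 11 nights.
Gamma is conjugate to the Poisson likelihood: posterior is Gamma(shape = 7.9+29 = 36.9, rate = 3.1+11 = 14.1).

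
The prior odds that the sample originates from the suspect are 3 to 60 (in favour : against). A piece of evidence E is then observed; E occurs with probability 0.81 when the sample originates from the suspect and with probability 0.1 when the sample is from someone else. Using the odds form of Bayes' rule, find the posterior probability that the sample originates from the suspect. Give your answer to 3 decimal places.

Prior odds = 3/60 = 0.050000.
Likelihood ratio for E = 0.81/0.1 = 8.1000.
Posterior odds = prior odds × LR = 0.40500.
Posterior probability = odds/(1+odds) = 0.40500/1.4050 = 0.288.

Posterior probability ≈ 0.288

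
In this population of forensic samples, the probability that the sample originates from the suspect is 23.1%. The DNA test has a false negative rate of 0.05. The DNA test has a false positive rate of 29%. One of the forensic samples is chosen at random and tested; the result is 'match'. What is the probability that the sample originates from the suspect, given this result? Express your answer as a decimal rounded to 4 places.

P(H | E) ≈ 0.4960

Write H for 'the sample originates from the suspect'. Prior odds H:¬H = 0.231/0.769 = 0.30039. For the 'match' outcome, the likelihood ratio is 0.95/0.29 = 3.2759.
Posterior odds = 0.30039 × 3.2759 = 0.98404, so P(H|E) = 0.98404/(1+0.98404) = 0.4960.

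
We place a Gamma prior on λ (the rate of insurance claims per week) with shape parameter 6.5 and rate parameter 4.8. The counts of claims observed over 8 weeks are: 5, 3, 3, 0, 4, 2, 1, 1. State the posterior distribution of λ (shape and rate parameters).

Posterior: Gamma(shape=25.5, rate=12.8)

Total count ∑xᵢ = 19 over n = 8 weeks.
Gamma is conjugate to the Poisson likelihood: posterior is Gamma(shape = 6.5+19 = 25.5, rate = 4.8+8 = 12.8).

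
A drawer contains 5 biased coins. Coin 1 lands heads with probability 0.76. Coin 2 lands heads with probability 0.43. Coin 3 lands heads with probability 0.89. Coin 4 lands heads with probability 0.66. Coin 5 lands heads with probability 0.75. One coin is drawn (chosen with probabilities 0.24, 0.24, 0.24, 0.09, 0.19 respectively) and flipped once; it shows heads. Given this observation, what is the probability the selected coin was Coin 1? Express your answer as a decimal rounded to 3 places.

P(heads|C1) = 0.76; P(heads|C2) = 0.43; P(heads|C3) = 0.89; P(heads|C4) = 0.66; P(heads|C5) = 0.75.
Prior × likelihood for each source: 0.24·0.76=0.1824, 0.24·0.43=0.1032, 0.24·0.89=0.2136, 0.09·0.66=0.05940, 0.19·0.75=0.1425. Summing gives P(heads) = 0.70110.
P(Coin 1 | heads) = 0.1824 / 0.70110 = 0.260.

Posterior probability ≈ 0.260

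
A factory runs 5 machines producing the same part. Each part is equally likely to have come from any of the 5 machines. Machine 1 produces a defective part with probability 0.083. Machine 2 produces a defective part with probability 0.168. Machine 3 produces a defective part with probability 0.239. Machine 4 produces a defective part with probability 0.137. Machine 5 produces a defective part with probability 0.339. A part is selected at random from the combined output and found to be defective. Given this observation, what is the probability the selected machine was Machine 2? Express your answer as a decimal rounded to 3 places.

Posterior probability ≈ 0.174

Tabulate prior·likelihood by source: [1] prior 0.2, lik 0.083, product 0.01660; [2] prior 0.2, lik 0.168, product 0.03360; [3] prior 0.2, lik 0.239, product 0.04780; [4] prior 0.2, lik 0.137, product 0.02740; [5] prior 0.2, lik 0.339, product 0.06780.
Normalizing constant = 0.19320; the posterior for Machine 2 is its product over the sum, 0.03360/0.19320 = 0.174.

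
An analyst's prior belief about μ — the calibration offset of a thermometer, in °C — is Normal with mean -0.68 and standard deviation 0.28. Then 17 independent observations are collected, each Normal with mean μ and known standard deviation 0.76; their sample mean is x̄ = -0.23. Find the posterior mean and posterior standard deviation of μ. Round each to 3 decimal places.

With known σ, the Normal prior is conjugate. Weight on the data is w = (n/σ²)/(n/σ² + 1/τ₀²) = 29.4321/(29.4321+12.7551) = 0.69765.
Posterior mean = w·x̄ + (1−w)·μ₀ = 0.69765·-0.23 + 0.30235·-0.68 = -0.366. Posterior variance = 1/(29.4321+12.7551) = 0.0237039, so SD = 0.154.

Posterior mean ≈ -0.366; posterior SD ≈ 0.154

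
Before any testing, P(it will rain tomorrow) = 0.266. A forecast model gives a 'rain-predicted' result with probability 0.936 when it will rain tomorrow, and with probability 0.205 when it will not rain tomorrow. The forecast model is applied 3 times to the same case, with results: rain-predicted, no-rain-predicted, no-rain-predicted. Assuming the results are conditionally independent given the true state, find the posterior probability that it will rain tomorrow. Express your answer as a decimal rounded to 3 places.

Posterior P(H) ≈ 0.011

Let H be the event that it will rain tomorrow; start with P(H) = 0.266. P('rain-predicted'|H) = 0.936, P('rain-predicted'|¬H) = 0.205.
Update on result 1 ('rain-predicted'): P(H) ← 0.936·0.2660 / (0.936·0.2660 + 0.205·0.7340) = 0.24898/0.39945 = 0.6233.
Update on result 2 ('no-rain-predicted'): P(H) ← 0.064·0.6233 / (0.064·0.6233 + 0.795·0.3767) = 0.039891/0.33937 = 0.1175.
Update on result 3 ('no-rain-predicted'): P(H) ← 0.064·0.1175 / (0.064·0.1175 + 0.795·0.8825) = 0.0075230/0.70907 = 0.0106.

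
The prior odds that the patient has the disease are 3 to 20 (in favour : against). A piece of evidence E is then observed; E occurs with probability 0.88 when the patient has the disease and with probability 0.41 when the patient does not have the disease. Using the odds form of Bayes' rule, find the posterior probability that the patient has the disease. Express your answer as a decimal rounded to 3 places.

Prior odds = 3/20 = 0.15000.
Likelihood ratio for E = 0.88/0.41 = 2.1463.
Posterior odds = prior odds × LR = 0.32195.
Posterior probability = odds/(1+odds) = 0.32195/1.3220 = 0.244.

Posterior probability ≈ 0.244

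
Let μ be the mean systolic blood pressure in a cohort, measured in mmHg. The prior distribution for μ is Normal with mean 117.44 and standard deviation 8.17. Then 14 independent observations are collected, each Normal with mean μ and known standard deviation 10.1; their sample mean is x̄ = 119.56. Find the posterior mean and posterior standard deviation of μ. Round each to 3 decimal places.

Posterior mean ≈ 119.351; posterior SD ≈ 2.563

With known σ, the Normal prior is conjugate. Weight on the data is w = (n/σ²)/(n/σ² + 1/τ₀²) = 0.137241/(0.137241+0.0149815) = 0.90158.
Posterior mean = w·x̄ + (1−w)·μ₀ = 0.90158·119.56 + 0.098418·117.44 = 119.351. Posterior variance = 1/(0.137241+0.0149815) = 6.56931, so SD = 2.563.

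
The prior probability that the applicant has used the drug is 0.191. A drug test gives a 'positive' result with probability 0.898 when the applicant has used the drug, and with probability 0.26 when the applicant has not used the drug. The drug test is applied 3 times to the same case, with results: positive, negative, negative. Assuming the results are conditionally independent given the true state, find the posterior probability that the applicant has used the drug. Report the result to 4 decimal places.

Posterior P(H) ≈ 0.0153

With H the event that the applicant has used the drug, the joint likelihood of the observed sequence is P(data|H) = 0.898·0.102·0.102 = 0.0093428 and P(data|¬H) = 0.26·0.74·0.74 = 0.14238.
Bayes: P(H|data) = 0.191·0.0093428 / (0.191·0.0093428 + 0.809·0.14238) = 0.0017845/0.11697 = 0.0153.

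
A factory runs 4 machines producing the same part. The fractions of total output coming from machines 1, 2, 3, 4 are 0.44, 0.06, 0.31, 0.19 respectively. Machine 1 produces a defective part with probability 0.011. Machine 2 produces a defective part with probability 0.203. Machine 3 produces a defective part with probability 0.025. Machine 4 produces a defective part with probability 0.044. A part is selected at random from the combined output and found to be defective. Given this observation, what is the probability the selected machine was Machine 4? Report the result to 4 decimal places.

Posterior probability ≈ 0.2523

Tabulate prior·likelihood by source: [1] prior 0.44, lik 0.011, product 0.004840; [2] prior 0.06, lik 0.203, product 0.01218; [3] prior 0.31, lik 0.025, product 0.007750; [4] prior 0.19, lik 0.044, product 0.008360.
Normalizing constant = 0.033130; the posterior for Machine 4 is its product over the sum, 0.008360/0.033130 = 0.2523.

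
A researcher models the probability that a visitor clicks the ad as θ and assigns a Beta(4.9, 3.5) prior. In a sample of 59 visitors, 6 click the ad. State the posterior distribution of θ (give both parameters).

Posterior: Beta(10.9, 56.5)

The binomial likelihood is conjugate to the Beta prior: with 6 successes and 53 failures, the posterior is Beta(4.9+6, 3.5+53) = Beta(10.9, 56.5).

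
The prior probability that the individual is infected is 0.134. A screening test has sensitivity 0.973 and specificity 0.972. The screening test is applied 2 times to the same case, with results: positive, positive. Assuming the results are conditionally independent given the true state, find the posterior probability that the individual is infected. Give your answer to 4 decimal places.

With H the event that the individual is infected, the joint likelihood of the observed sequence is P(data|H) = 0.973·0.973 = 0.94673 and P(data|¬H) = 0.028·0.028 = 0.00078400.
Bayes: P(H|data) = 0.134·0.94673 / (0.134·0.94673 + 0.866·0.00078400) = 0.12686/0.12754 = 0.9947.

Posterior P(H) ≈ 0.9947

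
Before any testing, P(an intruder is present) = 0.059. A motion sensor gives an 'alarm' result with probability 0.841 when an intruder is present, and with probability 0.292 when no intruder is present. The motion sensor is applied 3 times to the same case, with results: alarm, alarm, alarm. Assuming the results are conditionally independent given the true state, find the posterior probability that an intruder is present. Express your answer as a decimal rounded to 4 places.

Posterior P(H) ≈ 0.5997

With H the event that an intruder is present, the joint likelihood of the observed sequence is P(data|H) = 0.841·0.841·0.841 = 0.59482 and P(data|¬H) = 0.292·0.292·0.292 = 0.024897.
Bayes: P(H|data) = 0.059·0.59482 / (0.059·0.59482 + 0.941·0.024897) = 0.035095/0.058523 = 0.5997.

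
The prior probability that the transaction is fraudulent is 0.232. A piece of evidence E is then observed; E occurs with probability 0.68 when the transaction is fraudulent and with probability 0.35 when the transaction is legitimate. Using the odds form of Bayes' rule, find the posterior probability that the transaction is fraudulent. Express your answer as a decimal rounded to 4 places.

Posterior probability ≈ 0.3698

Prior odds = 0.232/(1−0.232) = 0.30208. In log-odds, ln(0.30208) = -1.1971.
Add log likelihood ratio: ln(1.9429) = 0.66416.
Posterior log-odds = -0.53289, so posterior odds = exp(-0.53289) = 0.58690. Converting, P(H|E) = 0.58690/1.5869 = 0.3698.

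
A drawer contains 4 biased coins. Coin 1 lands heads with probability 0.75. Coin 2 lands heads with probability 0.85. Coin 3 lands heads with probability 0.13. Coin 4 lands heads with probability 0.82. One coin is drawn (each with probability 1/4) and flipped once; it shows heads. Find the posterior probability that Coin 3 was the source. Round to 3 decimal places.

Tabulate prior·likelihood by source: [1] prior 0.25, lik 0.75, product 0.1875; [2] prior 0.25, lik 0.85, product 0.2125; [3] prior 0.25, lik 0.13, product 0.03250; [4] prior 0.25, lik 0.82, product 0.2050.
Normalizing constant = 0.63750; the posterior for Coin 3 is its product over the sum, 0.03250/0.63750 = 0.051.

Posterior probability ≈ 0.051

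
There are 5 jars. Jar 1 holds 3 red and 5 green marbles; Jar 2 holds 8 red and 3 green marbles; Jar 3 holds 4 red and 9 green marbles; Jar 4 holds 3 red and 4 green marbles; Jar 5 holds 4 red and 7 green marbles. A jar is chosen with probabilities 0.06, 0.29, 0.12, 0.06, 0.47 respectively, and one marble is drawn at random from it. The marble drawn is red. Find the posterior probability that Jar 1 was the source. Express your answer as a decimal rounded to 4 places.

Posterior probability ≈ 0.0482

P(red|Jar 1) = 0.375; P(red|Jar 2) = 0.7273; P(red|Jar 3) = 0.3077; P(red|Jar 4) = 0.4286; P(red|Jar 5) = 0.3636.
Prior × likelihood for each source: 0.06·0.375=0.02250, 0.29·0.7273=0.2109, 0.12·0.3077=0.03692, 0.06·0.4286=0.02571, 0.47·0.3636=0.1709. Summing gives P(red) = 0.46696.
P(Jar 1 | red) = 0.02250 / 0.46696 = 0.0482.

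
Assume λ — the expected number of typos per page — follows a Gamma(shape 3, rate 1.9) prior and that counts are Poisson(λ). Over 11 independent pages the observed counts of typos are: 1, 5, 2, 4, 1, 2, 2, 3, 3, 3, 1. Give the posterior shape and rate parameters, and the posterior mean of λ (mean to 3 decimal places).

Total count ∑xᵢ = 27 over n = 11 pages.
Gamma is conjugate to the Poisson likelihood: posterior is Gamma(shape = 3+27 = 30, rate = 1.9+11 = 12.9).
Posterior mean = shape/rate = 30/12.9 = 2.326.

Posterior: Gamma(shape=30, rate=12.9); mean ≈ 2.326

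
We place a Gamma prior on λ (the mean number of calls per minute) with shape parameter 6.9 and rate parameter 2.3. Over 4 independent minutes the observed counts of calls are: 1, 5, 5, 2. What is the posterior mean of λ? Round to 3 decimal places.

Posterior mean ≈ 3.159

The Poisson likelihood adds the total count to the shape and the number of exposure periods to the rate. Here ∑xᵢ = 13 and n = 4, so shape 6.9→19.9 and rate 2.3→6.3.
E[λ | data] = 19.9/6.3 = 3.159.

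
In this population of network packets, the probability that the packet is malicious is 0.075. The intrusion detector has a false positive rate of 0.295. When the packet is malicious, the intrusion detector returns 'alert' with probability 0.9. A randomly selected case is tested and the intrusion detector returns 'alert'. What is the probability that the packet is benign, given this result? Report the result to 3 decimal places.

P(¬H | E) ≈ 0.802

Let H be the event that the packet is malicious. P(H) = 0.075, so P(¬H) = 0.925. With E the 'alert' result, P(E|H) = 0.9 and P(E|¬H) = 0.295.
P(E) = 0.9·0.075 + 0.295·0.925 = 0.067500 + 0.27287 = 0.34037.
By Bayes' theorem, P(H|E) = 0.067500 / 0.34037 = 0.198. Hence P(¬H|E) = 1 − 0.198 = 0.802.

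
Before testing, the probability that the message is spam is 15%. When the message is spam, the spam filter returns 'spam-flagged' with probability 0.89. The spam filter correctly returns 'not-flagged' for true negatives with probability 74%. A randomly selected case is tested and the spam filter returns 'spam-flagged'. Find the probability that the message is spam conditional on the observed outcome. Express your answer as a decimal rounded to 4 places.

Let H be the event that the message is spam. P(H) = 0.15, so P(¬H) = 0.85. With E the 'spam-flagged' result, P(E|H) = 0.89 and P(E|¬H) = 0.26.
P(E) = 0.89·0.15 + 0.26·0.85 = 0.13350 + 0.22100 = 0.35450.
By Bayes' theorem, P(H|E) = 0.13350 / 0.35450 = 0.3766.

P(H | E) ≈ 0.3766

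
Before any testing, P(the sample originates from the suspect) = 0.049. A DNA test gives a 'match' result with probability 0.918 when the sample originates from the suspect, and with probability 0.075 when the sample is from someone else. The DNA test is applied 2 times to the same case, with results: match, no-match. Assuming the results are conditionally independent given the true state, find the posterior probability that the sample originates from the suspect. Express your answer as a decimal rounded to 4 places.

Posterior P(H) ≈ 0.0529

Let H be the event that the sample originates from the suspect; start with P(H) = 0.049. P('match'|H) = 0.918, P('match'|¬H) = 0.075.
Update on result 1 ('match'): P(H) ← 0.918·0.0490 / (0.918·0.0490 + 0.075·0.9510) = 0.044982/0.11631 = 0.3868.
Update on result 2 ('no-match'): P(H) ← 0.082·0.3868 / (0.082·0.3868 + 0.925·0.6132) = 0.031714/0.59897 = 0.0529.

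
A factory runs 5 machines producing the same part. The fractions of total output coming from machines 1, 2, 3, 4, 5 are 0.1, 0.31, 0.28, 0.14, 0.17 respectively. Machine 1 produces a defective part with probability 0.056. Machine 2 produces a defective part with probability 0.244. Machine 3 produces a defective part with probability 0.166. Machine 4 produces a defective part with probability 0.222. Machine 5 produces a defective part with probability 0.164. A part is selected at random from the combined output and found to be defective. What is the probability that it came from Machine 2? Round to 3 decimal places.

Posterior probability ≈ 0.405

Tabulate prior·likelihood by source: [1] prior 0.1, lik 0.056, product 0.005600; [2] prior 0.31, lik 0.244, product 0.07564; [3] prior 0.28, lik 0.166, product 0.04648; [4] prior 0.14, lik 0.222, product 0.03108; [5] prior 0.17, lik 0.164, product 0.02788.
Normalizing constant = 0.18668; the posterior for Machine 2 is its product over the sum, 0.07564/0.18668 = 0.405.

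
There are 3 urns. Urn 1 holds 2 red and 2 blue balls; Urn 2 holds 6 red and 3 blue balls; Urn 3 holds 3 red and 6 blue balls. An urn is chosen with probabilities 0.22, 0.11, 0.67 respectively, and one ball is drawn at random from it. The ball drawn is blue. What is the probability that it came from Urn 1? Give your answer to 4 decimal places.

Posterior probability ≈ 0.1854

P(blue|Urn 1) = 0.5; P(blue|Urn 2) = 0.3333; P(blue|Urn 3) = 0.6667.
Prior × likelihood for each source: 0.22·0.5=0.1100, 0.11·0.3333=0.03667, 0.67·0.6667=0.4467. Summing gives P(blue) = 0.59333.
P(Urn 1 | blue) = 0.1100 / 0.59333 = 0.1854.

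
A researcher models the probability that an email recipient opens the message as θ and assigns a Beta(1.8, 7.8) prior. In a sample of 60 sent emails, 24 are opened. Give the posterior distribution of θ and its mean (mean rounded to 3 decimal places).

Posterior: Beta(25.8, 43.8); mean ≈ 0.371

The binomial likelihood is conjugate to the Beta prior: with 24 successes and 36 failures, the posterior is Beta(1.8+24, 7.8+36) = Beta(25.8, 43.8).
Posterior mean = α/(α+β) = 25.8/69.6 = 0.371.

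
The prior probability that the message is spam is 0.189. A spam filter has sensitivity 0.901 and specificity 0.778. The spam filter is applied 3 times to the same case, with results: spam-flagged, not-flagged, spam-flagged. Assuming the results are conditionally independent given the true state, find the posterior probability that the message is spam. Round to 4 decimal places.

Posterior P(H) ≈ 0.3282

Let H be the event that the message is spam; start with P(H) = 0.189. P('spam-flagged'|H) = 0.901, P('spam-flagged'|¬H) = 0.222.
Update on result 1 ('spam-flagged'): P(H) ← 0.901·0.1890 / (0.901·0.1890 + 0.222·0.8110) = 0.17029/0.35033 = 0.4861.
Update on result 2 ('not-flagged'): P(H) ← 0.099·0.4861 / (0.099·0.4861 + 0.778·0.5139) = 0.048122/0.44795 = 0.1074.
Update on result 3 ('spam-flagged'): P(H) ← 0.901·0.1074 / (0.901·0.1074 + 0.222·0.8926) = 0.096791/0.29494 = 0.3282.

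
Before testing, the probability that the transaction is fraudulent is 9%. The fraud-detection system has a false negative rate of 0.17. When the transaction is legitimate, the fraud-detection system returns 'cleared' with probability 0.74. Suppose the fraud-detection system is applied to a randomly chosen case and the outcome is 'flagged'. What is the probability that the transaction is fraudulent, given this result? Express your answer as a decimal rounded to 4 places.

P(H | E) ≈ 0.2400

Write H for 'the transaction is fraudulent'. Prior odds H:¬H = 0.09/0.91 = 0.098901. For the 'flagged' outcome, the likelihood ratio is 0.83/0.26 = 3.1923.
Posterior odds = 0.098901 × 3.1923 = 0.31572, so P(H|E) = 0.31572/(1+0.31572) = 0.2400.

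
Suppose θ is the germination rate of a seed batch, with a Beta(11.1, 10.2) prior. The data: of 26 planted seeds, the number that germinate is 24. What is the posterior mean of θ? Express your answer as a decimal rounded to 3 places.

The binomial likelihood is conjugate to the Beta prior: with 24 successes and 2 failures, the posterior is Beta(11.1+24, 10.2+2) = Beta(35.1, 12.2).
E[θ | data] = 35.1/(35.1+12.2) = 0.742.

Posterior mean ≈ 0.742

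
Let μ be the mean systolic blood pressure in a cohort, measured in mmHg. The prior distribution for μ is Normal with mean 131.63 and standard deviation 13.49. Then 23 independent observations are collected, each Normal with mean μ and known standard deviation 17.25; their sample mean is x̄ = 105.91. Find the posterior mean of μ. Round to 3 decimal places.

Posterior mean ≈ 107.617

With known σ, the Normal prior is conjugate. Weight on the data is w = (n/σ²)/(n/σ² + 1/τ₀²) = 0.0772947/(0.0772947+0.00549511) = 0.93363.
Posterior mean = w·x̄ + (1−w)·μ₀ = 0.93363·105.91 + 0.066374·131.63 = 107.617.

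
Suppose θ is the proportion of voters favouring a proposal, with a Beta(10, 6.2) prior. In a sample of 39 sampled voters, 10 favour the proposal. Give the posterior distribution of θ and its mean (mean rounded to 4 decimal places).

The binomial likelihood is conjugate to the Beta prior: with 10 successes and 29 failures, the posterior is Beta(10+10, 6.2+29) = Beta(20, 35.2).
Posterior mean = α/(α+β) = 20/55.2 = 0.3623.

Posterior: Beta(20, 35.2); mean ≈ 0.3623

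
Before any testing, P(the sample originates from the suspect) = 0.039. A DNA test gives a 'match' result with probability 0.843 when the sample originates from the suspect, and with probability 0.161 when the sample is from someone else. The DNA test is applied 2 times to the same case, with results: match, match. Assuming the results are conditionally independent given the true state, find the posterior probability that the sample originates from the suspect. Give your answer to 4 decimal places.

Let H be the event that the sample originates from the suspect; start with P(H) = 0.039. P('match'|H) = 0.843, P('match'|¬H) = 0.161.
Update on result 1 ('match'): P(H) ← 0.843·0.0390 / (0.843·0.0390 + 0.161·0.9610) = 0.032877/0.18760 = 0.1753.
Update on result 2 ('match'): P(H) ← 0.843·0.1753 / (0.843·0.1753 + 0.161·0.8247) = 0.14774/0.28052 = 0.5267.

Posterior P(H) ≈ 0.5267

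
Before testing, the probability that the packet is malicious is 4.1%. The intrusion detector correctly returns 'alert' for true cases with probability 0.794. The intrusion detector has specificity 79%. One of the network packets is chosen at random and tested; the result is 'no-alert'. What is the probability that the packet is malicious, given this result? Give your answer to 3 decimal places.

P(H | E) ≈ 0.011

Write H for 'the packet is malicious'. Prior odds H:¬H = 0.041/0.959 = 0.042753. For the 'no-alert' outcome, the likelihood ratio is 0.206/0.79 = 0.26076.
Posterior odds = 0.042753 × 0.26076 = 0.011148, so P(H|E) = 0.011148/(1+0.011148) = 0.011.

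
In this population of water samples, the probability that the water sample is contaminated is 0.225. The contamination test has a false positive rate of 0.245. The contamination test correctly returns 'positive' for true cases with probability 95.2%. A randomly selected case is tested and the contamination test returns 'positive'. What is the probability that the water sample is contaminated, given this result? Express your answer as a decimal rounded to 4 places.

P(H | E) ≈ 0.5301

Let H be the event that the water sample is contaminated. P(H) = 0.225, so P(¬H) = 0.775. With E the 'positive' result, P(E|H) = 0.952 and P(E|¬H) = 0.245.
P(E) = 0.952·0.225 + 0.245·0.775 = 0.21420 + 0.18987 = 0.40407.
By Bayes' theorem, P(H|E) = 0.21420 / 0.40407 = 0.5301.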